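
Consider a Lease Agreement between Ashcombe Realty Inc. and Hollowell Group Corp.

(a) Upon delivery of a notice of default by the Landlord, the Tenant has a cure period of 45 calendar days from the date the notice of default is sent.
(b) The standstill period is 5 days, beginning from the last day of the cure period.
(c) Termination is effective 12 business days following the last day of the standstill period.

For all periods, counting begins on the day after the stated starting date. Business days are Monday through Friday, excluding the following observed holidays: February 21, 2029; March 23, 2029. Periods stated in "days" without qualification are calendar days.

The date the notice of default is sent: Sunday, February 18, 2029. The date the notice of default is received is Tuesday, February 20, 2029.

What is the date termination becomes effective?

Adding 45 calendar days to February 18, 2029 gives April 4, 2029, which is the last day of the cure period.
Adding 5 calendar days to April 4, 2029 gives April 9, 2029, which is the last day of the standstill period.
The date termination becomes effective: counting 12 business days from Monday, April 9, 2029 (Apr 10, Apr 11, Apr 12, Apr 13, …, Apr 23, Apr 24, Apr 25, skipping weekends) reaches Wednesday, April 25, 2029.

April 25, 2029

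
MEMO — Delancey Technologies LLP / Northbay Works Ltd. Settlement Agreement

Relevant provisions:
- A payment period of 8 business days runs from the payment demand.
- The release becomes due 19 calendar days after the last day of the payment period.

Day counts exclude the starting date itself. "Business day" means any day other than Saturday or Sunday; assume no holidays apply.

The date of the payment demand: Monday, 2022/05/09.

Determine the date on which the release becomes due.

2022/06/07

The last day of the payment period: 8 business days after Monday, 2022/05/09, skipping weekends — May 10, May 11, May 12, May 13, May 16, May 17, May 18, May 19 — lands on Thursday, 2022/05/19.
Adding 19 calendar days to 2022/05/19 gives 2022/06/07, which is the date on which the release becomes due.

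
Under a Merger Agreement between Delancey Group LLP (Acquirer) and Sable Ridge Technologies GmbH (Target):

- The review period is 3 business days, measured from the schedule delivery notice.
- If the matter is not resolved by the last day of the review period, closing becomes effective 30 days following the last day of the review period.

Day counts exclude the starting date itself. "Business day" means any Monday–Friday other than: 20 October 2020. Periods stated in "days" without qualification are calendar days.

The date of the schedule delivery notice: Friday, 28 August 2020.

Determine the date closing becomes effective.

2 October 2020

The last day of the review period: counting 3 business days from Friday, 28 August 2020 (Aug 31, Sep 1, Sep 2, skipping weekends) reaches Wednesday, 2 September 2020.
The date closing becomes effective: 2 September 2020 + 30 days = 2 October 2020.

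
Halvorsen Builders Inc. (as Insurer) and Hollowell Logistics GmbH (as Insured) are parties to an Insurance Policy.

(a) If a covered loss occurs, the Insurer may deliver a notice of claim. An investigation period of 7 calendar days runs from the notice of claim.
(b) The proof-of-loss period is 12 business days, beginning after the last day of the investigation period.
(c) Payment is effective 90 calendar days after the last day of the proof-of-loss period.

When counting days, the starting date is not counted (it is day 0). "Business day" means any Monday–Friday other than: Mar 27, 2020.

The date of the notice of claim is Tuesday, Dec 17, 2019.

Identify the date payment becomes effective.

The last day of the investigation period: 7 calendar days after Dec 17, 2019 is Dec 24, 2019.
The last day of the proof-of-loss period: 12 business days after Tuesday, Dec 24, 2019, skipping weekends — Dec 25, Dec 26, Dec 27, Dec 30, …, Jan 7, Jan 8, Jan 9 — lands on Thursday, Jan 9, 2020.
Adding 90 calendar days to Jan 9, 2020 gives Apr 8, 2020, which is the date payment becomes effective.

Apr 8, 2020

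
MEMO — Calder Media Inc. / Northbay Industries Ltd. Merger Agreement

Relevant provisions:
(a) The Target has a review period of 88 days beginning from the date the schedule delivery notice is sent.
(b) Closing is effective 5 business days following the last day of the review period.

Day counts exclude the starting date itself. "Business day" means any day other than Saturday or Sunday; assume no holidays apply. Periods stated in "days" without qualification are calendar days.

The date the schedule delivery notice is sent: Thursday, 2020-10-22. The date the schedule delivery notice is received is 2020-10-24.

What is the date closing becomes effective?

2021-01-25

The last day of the review period: 88 calendar days after 2020-10-22 is 2021-01-18.
The date closing becomes effective: counting 5 business days from Monday, 2021-01-18 (Jan 19, Jan 20, Jan 21, Jan 22, Jan 25, skipping weekends) reaches Monday, 2021-01-25.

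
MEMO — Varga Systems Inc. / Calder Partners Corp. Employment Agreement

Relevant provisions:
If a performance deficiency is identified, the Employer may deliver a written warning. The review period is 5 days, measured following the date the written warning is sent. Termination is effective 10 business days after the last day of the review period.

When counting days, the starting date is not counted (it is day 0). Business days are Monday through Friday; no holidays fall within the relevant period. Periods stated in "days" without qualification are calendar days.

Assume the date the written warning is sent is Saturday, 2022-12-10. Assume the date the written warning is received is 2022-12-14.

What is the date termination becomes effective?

The last day of the review period: 2022-12-10 + 5 days = 2022-12-15.
The date termination becomes effective: 10 business days after Thursday, 2022-12-15, skipping weekends — Dec 16, Dec 19, Dec 20, Dec 21, Dec 22, Dec 23, Dec 26, Dec 27, Dec 28, Dec 29 — lands on Thursday, 2022-12-29.

2022-12-29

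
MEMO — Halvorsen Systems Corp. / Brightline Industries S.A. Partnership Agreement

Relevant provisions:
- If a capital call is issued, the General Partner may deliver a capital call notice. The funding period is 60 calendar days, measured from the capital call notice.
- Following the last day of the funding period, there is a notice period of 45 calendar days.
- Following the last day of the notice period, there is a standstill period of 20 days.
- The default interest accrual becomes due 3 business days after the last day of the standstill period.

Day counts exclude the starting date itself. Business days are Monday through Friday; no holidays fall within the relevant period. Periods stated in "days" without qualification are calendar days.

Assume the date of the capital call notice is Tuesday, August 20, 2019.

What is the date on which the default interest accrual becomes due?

Adding 60 calendar days to August 20, 2019 gives October 19, 2019, which is the last day of the funding period.
The last day of the notice period: 45 calendar days after October 19, 2019 is December 3, 2019.
Adding 20 calendar days to December 3, 2019 gives December 23, 2019, which is the last day of the standstill period.
The date on which the default interest accrual becomes due: 3 business days after Monday, December 23, 2019, skipping weekends — Dec 24, Dec 25, Dec 26 — lands on Thursday, December 26, 2019.

December 26, 2019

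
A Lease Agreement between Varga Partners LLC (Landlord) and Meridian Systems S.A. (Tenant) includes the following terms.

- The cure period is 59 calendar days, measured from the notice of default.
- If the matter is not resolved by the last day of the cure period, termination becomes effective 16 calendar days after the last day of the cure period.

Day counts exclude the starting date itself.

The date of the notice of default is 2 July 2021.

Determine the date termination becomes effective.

15 September 2021

The last day of the cure period: 2 July 2021 + 59 days = 30 August 2021.
The date termination becomes effective: 16 calendar days after 30 August 2021 is 15 September 2021.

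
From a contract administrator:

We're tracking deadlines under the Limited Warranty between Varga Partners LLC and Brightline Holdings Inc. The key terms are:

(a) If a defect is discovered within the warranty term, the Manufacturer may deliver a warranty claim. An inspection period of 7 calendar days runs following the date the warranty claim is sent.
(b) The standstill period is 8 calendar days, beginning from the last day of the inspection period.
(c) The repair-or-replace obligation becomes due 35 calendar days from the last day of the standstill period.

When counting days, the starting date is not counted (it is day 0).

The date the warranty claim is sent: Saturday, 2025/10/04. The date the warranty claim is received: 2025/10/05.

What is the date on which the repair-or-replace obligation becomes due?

2025/11/23

The last day of the inspection period: 2025/10/04 + 7 days = 2025/10/11.
The last day of the standstill period: 2025/10/11 + 8 days = 2025/10/19.
Adding 35 calendar days to 2025/10/19 gives 2025/11/23, which is the date on which the repair-or-replace obligation becomes due.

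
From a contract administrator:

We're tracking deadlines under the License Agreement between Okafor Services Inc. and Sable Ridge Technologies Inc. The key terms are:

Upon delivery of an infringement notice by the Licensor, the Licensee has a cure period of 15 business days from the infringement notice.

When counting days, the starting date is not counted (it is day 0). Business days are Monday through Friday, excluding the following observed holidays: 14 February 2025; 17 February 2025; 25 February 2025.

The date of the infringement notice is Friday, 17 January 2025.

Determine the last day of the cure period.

From Friday, 17 January 2025, 15 business days (Jan 20, Jan 21, Jan 22, Jan 23, …, Feb 5, Feb 6, Feb 7, skipping weekends) brings us to Friday, 7 February 2025, which is the last day of the cure period.

7 February 2025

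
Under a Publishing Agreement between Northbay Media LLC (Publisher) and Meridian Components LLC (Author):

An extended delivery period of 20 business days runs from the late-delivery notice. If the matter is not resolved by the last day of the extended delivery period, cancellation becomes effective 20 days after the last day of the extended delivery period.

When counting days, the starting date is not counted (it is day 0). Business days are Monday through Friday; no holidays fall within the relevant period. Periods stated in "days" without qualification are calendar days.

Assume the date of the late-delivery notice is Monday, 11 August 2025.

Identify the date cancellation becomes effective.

28 September 2025

The last day of the extended delivery period: counting 20 business days from Monday, 11 August 2025 (Aug 12, Aug 13, Aug 14, Aug 15, …, Sep 4, Sep 5, Sep 8, skipping weekends) reaches Monday, 8 September 2025.
The date cancellation becomes effective: 8 September 2025 + 20 days = 28 September 2025.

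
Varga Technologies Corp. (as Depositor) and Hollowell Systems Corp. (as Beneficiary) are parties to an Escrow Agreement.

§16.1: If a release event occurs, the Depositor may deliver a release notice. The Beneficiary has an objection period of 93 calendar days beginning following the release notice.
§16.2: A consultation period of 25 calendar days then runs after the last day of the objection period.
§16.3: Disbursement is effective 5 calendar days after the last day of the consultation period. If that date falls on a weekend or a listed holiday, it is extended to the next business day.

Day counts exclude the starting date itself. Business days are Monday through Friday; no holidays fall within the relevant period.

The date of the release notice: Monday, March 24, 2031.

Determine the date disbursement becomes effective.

Adding 93 calendar days to March 24, 2031 gives June 25, 2031, which is the last day of the objection period.
The last day of the consultation period: June 25, 2031 + 25 days = July 20, 2031.
The date disbursement becomes effective: July 20, 2031 + 5 days = July 25, 2031. July 25, 2031 is a Friday, so no roll-forward applies.

July 25, 2031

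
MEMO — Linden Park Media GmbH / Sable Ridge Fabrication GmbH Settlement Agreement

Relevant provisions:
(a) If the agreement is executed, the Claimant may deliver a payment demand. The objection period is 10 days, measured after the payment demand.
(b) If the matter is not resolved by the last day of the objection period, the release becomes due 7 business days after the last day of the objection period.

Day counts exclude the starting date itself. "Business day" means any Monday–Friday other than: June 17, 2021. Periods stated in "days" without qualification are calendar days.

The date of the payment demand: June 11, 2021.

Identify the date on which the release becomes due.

The last day of the objection period: June 11, 2021 + 10 days = June 21, 2021.
From Monday, June 21, 2021, 7 business days (Jun 22, Jun 23, Jun 24, Jun 25, Jun 28, Jun 29, Jun 30, skipping weekends) brings us to Wednesday, June 30, 2021, which is the date on which the release becomes due.

June 30, 2021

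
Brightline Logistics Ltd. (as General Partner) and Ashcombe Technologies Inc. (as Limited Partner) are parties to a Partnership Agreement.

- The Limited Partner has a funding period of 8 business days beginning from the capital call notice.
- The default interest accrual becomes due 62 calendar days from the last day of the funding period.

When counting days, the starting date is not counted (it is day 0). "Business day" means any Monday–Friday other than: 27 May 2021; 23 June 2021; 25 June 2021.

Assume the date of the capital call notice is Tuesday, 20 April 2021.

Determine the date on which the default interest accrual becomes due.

The last day of the funding period: counting 8 business days from Tuesday, 20 April 2021 (Apr 21, Apr 22, Apr 23, Apr 26, Apr 27, Apr 28, Apr 29, Apr 30, skipping weekends) reaches Friday, 30 April 2021.
Adding 62 calendar days to 30 April 2021 gives 1 July 2021, which is the date on which the default interest accrual becomes due.

1 July 2021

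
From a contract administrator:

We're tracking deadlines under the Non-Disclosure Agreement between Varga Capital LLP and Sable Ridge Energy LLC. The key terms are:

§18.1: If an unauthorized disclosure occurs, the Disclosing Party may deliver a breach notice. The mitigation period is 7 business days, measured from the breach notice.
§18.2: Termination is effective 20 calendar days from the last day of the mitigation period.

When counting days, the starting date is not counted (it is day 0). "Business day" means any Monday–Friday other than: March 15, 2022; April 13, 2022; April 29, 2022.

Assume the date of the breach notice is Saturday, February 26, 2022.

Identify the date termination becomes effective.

March 28, 2022

From Saturday, February 26, 2022, 7 business days (Feb 28, Mar 1, Mar 2, Mar 3, Mar 4, Mar 7, Mar 8, skipping weekends) brings us to Tuesday, March 8, 2022, which is the last day of the mitigation period.
The date termination becomes effective: March 8, 2022 + 20 days = March 28, 2022.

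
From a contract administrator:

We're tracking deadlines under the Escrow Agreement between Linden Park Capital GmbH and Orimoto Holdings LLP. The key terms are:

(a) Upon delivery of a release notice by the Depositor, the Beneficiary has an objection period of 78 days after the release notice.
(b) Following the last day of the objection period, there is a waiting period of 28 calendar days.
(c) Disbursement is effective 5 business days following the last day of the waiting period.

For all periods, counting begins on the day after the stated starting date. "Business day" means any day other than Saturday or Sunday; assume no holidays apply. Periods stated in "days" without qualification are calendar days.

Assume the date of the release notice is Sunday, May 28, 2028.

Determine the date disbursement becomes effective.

Sep 18, 2028

The last day of the objection period: 78 calendar days after May 28, 2028 is Aug 14, 2028.
The last day of the waiting period: 28 calendar days after Aug 14, 2028 is Sep 11, 2028.
From Monday, Sep 11, 2028, 5 business days (Sep 12, Sep 13, Sep 14, Sep 15, Sep 18, skipping weekends) brings us to Monday, Sep 18, 2028, which is the date disbursement becomes effective.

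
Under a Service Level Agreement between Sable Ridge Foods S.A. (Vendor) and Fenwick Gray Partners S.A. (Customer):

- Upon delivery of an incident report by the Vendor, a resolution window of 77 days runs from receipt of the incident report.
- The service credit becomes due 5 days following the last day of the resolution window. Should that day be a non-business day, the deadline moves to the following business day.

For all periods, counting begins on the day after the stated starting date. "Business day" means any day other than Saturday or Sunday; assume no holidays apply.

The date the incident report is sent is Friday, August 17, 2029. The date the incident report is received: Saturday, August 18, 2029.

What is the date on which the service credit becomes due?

November 8, 2029

The last day of the resolution window: August 18, 2029 + 77 days = November 3, 2029.
The date on which the service credit becomes due: 5 calendar days after November 3, 2029 is November 8, 2029. November 8, 2029 is a Thursday, so no roll-forward applies.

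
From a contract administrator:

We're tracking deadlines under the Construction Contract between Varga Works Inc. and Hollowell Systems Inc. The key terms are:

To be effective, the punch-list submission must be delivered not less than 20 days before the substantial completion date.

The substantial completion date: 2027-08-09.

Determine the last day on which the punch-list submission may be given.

2027-07-20

2027-08-09 minus 20 days is 2027-07-20.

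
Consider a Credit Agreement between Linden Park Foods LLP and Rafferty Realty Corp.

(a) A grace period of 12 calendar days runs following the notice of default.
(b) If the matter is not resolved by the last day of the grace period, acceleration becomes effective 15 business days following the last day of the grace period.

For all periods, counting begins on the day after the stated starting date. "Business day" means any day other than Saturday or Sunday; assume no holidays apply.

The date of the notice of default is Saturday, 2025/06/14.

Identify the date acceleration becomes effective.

2025/07/17

The last day of the grace period: 12 calendar days after 2025/06/14 is 2025/06/26.
From Thursday, 2025/06/26, 15 business days (Jun 27, Jun 30, Jul 1, Jul 2, …, Jul 15, Jul 16, Jul 17, skipping weekends) brings us to Thursday, 2025/07/17, which is the date acceleration becomes effective.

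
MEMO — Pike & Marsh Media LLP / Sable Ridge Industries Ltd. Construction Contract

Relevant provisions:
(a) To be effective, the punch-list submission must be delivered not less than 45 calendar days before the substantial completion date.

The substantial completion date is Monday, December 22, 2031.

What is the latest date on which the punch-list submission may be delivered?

December 22, 2031 minus 45 days is November 7, 2031.

November 7, 2031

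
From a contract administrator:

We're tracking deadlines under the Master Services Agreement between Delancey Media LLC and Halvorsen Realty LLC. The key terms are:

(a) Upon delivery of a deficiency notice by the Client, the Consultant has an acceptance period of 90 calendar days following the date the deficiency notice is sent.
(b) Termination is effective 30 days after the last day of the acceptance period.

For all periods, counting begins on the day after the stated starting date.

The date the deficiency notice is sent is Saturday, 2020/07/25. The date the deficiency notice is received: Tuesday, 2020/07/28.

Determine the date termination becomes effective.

2020/11/22

The last day of the acceptance period: 90 calendar days after 2020/07/25 is 2020/10/23.
The date termination becomes effective: 2020/10/23 + 30 days = 2020/11/22.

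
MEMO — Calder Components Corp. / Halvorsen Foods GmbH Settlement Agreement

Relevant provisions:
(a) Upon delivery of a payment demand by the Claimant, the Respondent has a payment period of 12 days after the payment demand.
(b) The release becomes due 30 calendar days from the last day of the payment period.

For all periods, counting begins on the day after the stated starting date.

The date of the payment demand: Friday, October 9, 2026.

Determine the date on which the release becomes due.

November 20, 2026

The last day of the payment period: October 9, 2026 + 12 days = October 21, 2026.
The date on which the release becomes due: October 21, 2026 + 30 days = November 20, 2026.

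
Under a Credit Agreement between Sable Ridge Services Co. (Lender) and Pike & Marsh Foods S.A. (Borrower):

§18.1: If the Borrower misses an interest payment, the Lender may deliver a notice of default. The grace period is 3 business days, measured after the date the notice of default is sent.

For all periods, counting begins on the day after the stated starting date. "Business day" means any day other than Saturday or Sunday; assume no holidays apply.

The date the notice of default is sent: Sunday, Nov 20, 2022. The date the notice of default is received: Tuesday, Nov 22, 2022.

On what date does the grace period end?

Nov 23, 2022

From Sunday, Nov 20, 2022, 3 business days (Nov 21, Nov 22, Nov 23, skipping weekends) brings us to Wednesday, Nov 23, 2022, which is the last day of the grace period.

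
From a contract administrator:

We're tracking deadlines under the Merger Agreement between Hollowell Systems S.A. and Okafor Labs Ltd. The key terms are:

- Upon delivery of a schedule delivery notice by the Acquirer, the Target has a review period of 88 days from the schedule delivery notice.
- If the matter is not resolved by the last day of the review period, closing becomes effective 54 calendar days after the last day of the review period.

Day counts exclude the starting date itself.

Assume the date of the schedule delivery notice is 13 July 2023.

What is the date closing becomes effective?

The last day of the review period: 13 July 2023 + 88 days = 9 October 2023.
The date closing becomes effective: 9 October 2023 + 54 days = 2 December 2023.

2 December 2023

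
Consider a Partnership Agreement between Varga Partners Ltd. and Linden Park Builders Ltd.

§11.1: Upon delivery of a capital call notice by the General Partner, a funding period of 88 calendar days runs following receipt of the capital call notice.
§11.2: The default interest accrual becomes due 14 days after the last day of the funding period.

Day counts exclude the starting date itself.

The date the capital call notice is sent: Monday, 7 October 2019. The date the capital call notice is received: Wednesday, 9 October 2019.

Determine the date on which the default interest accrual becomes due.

Adding 88 calendar days to 9 October 2019 gives 5 January 2020, which is the last day of the funding period.
The date on which the default interest accrual becomes due: 14 calendar days after 5 January 2020 is 19 January 2020.

19 January 2020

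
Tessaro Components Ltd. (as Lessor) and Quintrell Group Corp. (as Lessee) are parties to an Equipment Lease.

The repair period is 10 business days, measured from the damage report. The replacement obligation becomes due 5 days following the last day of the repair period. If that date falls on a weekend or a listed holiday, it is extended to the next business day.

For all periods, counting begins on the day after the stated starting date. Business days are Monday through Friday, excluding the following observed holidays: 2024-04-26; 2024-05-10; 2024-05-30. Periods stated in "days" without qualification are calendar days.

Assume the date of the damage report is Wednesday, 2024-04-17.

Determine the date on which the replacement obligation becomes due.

The last day of the repair period: counting 10 business days from Wednesday, 2024-04-17 (Apr 18, Apr 19, Apr 22, Apr 23, Apr 24, Apr 25, Apr 29, Apr 30, May 1, May 2, skipping weekends and the listed holiday on Apr 26) reaches Thursday, 2024-05-02.
The date on which the replacement obligation becomes due: 5 calendar days after 2024-05-02 is 2024-05-07. 2024-05-07 is a Tuesday and is not a listed holiday, so no roll-forward applies.

2024-05-07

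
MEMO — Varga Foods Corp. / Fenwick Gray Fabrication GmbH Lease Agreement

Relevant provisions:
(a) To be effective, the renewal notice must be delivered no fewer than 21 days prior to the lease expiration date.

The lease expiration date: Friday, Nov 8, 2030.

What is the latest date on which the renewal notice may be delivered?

Oct 18, 2030

Counting back 21 calendar days from Nov 8, 2030 gives Oct 18, 2030.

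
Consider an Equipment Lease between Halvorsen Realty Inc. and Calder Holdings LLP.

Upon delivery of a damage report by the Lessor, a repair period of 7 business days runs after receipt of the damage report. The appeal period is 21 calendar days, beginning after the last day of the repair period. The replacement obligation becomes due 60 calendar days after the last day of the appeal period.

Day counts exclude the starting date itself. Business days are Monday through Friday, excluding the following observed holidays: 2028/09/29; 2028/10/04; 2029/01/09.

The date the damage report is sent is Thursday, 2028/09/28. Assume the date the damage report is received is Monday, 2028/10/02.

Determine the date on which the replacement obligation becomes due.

2029/01/01

The last day of the repair period: 7 business days after Monday, 2028/10/02, skipping weekends and the listed holiday on Oct 4 — Oct 3, Oct 5, Oct 6, Oct 9, Oct 10, Oct 11, Oct 12 — lands on Thursday, 2028/10/12.
Adding 21 calendar days to 2028/10/12 gives 2028/11/02, which is the last day of the appeal period.
The date on which the replacement obligation becomes due: 2028/11/02 + 60 days = 2029/01/01.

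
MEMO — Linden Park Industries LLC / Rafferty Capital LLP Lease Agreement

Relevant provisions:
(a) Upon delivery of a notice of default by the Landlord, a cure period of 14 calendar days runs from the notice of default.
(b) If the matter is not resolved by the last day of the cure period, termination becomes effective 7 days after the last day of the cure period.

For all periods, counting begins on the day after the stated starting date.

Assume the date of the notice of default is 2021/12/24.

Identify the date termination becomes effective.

2022/01/14

Adding 14 calendar days to 2021/12/24 gives 2022/01/07, which is the last day of the cure period.
The date termination becomes effective: 7 calendar days after 2022/01/07 is 2022/01/14.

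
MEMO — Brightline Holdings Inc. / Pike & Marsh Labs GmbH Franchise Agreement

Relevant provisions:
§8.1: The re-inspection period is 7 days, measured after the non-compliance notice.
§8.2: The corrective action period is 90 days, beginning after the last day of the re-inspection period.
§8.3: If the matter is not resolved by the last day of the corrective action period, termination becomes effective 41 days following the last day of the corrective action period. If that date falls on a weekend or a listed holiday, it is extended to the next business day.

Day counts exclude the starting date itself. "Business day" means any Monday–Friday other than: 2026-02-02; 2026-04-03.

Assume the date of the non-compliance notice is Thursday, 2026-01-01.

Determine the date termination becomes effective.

The last day of the re-inspection period: 7 calendar days after 2026-01-01 is 2026-01-08.
The last day of the corrective action period: 2026-01-08 + 90 days = 2026-04-08.
The date termination becomes effective: 2026-04-08 + 41 days = 2026-05-19. 2026-05-19 is a Tuesday and is not a listed holiday, so no roll-forward applies.

2026-05-19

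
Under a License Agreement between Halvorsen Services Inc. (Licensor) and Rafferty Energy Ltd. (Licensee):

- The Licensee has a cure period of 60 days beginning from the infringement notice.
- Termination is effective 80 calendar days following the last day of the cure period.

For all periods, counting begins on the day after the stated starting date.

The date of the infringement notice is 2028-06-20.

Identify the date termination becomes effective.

2028-11-07

The last day of the cure period: 60 calendar days after 2028-06-20 is 2028-08-19.
The date termination becomes effective: 80 calendar days after 2028-08-19 is 2028-11-07.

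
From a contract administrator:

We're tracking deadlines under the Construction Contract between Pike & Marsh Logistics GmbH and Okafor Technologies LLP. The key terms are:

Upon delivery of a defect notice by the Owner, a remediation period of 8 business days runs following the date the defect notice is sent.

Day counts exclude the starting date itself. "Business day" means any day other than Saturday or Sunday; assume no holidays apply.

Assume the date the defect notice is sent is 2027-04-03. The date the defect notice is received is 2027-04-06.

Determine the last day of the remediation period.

The last day of the remediation period: 8 business days after Saturday, 2027-04-03, skipping weekends — Apr 5, Apr 6, Apr 7, Apr 8, Apr 9, Apr 12, Apr 13, Apr 14 — lands on Wednesday, 2027-04-14.

2027-04-14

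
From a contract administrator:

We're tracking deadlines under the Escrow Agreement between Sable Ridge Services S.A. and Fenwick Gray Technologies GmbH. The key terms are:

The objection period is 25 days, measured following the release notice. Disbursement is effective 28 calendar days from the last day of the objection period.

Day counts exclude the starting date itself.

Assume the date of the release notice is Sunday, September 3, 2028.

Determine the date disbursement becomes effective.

The last day of the objection period: 25 calendar days after September 3, 2028 is September 28, 2028.
The date disbursement becomes effective: September 28, 2028 + 28 days = October 26, 2028.

October 26, 2028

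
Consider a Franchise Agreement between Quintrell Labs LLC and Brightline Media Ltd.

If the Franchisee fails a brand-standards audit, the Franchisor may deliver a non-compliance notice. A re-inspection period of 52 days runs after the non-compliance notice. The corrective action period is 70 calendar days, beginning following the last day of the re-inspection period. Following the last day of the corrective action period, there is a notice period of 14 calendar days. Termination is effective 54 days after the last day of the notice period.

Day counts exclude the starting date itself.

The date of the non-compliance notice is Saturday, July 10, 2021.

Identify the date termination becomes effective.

Adding 52 calendar days to July 10, 2021 gives August 31, 2021, which is the last day of the re-inspection period.
Adding 70 calendar days to August 31, 2021 gives November 9, 2021, which is the last day of the corrective action period.
Adding 14 calendar days to November 9, 2021 gives November 23, 2021, which is the last day of the notice period.
The date termination becomes effective: 54 calendar days after November 23, 2021 is January 16, 2022.

January 16, 2022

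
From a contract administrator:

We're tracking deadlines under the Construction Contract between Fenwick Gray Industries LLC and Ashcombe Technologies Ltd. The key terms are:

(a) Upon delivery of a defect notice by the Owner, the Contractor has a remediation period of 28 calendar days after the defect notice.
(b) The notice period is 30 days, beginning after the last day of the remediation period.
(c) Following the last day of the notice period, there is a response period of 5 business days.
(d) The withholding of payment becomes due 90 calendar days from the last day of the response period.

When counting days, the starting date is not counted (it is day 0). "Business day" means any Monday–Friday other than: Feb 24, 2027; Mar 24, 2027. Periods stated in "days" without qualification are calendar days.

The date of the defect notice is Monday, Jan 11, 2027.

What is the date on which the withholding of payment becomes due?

Jun 15, 2027

Adding 28 calendar days to Jan 11, 2027 gives Feb 8, 2027, which is the last day of the remediation period.
The last day of the notice period: Feb 8, 2027 + 30 days = Mar 10, 2027.
The last day of the response period: 5 business days after Wednesday, Mar 10, 2027, skipping weekends — Mar 11, Mar 12, Mar 15, Mar 16, Mar 17 — lands on Wednesday, Mar 17, 2027.
The date on which the withholding of payment becomes due: Mar 17, 2027 + 90 days = Jun 15, 2027.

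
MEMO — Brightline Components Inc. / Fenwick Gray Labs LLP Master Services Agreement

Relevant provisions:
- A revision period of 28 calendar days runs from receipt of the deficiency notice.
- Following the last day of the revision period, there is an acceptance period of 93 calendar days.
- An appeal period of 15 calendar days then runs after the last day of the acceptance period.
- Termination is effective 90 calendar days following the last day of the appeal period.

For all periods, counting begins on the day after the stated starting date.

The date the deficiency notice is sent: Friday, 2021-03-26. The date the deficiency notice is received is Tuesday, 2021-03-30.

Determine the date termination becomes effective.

2021-11-11

The last day of the revision period: 2021-03-30 + 28 days = 2021-04-27.
Adding 93 calendar days to 2021-04-27 gives 2021-07-29, which is the last day of the acceptance period.
Adding 15 calendar days to 2021-07-29 gives 2021-08-13, which is the last day of the appeal period.
The date termination becomes effective: 2021-08-13 + 90 days = 2021-11-11.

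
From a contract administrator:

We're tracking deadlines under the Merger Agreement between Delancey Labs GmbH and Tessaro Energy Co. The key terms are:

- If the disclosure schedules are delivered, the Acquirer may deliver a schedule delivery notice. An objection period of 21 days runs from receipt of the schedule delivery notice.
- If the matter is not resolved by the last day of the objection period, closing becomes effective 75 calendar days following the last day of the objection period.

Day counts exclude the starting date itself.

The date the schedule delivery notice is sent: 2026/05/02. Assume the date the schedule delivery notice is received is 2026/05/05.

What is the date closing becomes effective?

2026/08/09

Adding 21 calendar days to 2026/05/05 gives 2026/05/26, which is the last day of the objection period.
The date closing becomes effective: 2026/05/26 + 75 days = 2026/08/09.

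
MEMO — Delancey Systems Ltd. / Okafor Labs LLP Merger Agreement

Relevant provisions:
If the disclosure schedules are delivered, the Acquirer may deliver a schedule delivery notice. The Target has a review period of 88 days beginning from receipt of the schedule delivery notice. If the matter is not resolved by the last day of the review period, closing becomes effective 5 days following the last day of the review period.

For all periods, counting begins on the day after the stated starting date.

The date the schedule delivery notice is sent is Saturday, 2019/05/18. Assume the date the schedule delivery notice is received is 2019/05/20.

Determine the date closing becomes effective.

Adding 88 calendar days to 2019/05/20 gives 2019/08/16, which is the last day of the review period.
Adding 5 calendar days to 2019/08/16 gives 2019/08/21, which is the date closing becomes effective.

2019/08/21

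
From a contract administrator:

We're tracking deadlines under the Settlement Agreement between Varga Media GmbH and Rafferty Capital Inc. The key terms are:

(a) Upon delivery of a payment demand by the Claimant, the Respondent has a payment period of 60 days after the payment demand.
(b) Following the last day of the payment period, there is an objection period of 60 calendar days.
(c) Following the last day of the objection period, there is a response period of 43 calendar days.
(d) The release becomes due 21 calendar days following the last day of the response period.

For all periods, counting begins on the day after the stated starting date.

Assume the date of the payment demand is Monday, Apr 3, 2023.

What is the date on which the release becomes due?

Oct 4, 2023

Adding 60 calendar days to Apr 3, 2023 gives Jun 2, 2023, which is the last day of the payment period.
Adding 60 calendar days to Jun 2, 2023 gives Aug 1, 2023, which is the last day of the objection period.
The last day of the response period: Aug 1, 2023 + 43 days = Sep 13, 2023.
Adding 21 calendar days to Sep 13, 2023 gives Oct 4, 2023, which is the date on which the release becomes due.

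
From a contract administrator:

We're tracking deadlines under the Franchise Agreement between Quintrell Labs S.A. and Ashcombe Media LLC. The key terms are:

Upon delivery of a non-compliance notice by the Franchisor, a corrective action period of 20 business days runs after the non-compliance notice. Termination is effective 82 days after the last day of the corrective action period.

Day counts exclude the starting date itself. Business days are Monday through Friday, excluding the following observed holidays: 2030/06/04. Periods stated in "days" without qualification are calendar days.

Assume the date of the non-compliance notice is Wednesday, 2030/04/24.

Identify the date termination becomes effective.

2030/08/12

The last day of the corrective action period: counting 20 business days from Wednesday, 2030/04/24 (Apr 25, Apr 26, Apr 29, Apr 30, …, May 20, May 21, May 22, skipping weekends) reaches Wednesday, 2030/05/22.
Adding 82 calendar days to 2030/05/22 gives 2030/08/12, which is the date termination becomes effective.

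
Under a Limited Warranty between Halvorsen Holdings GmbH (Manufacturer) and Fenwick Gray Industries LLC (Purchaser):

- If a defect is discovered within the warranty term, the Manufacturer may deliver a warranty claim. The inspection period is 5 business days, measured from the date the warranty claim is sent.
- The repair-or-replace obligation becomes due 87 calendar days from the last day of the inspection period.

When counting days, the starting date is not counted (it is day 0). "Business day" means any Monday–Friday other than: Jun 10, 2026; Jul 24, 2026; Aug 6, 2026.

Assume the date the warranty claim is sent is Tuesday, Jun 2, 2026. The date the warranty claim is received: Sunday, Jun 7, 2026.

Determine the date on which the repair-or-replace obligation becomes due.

Sep 4, 2026

From Tuesday, Jun 2, 2026, 5 business days (Jun 3, Jun 4, Jun 5, Jun 8, Jun 9, skipping weekends) brings us to Tuesday, Jun 9, 2026, which is the last day of the inspection period.
Adding 87 calendar days to Jun 9, 2026 gives Sep 4, 2026, which is the date on which the repair-or-replace obligation becomes due.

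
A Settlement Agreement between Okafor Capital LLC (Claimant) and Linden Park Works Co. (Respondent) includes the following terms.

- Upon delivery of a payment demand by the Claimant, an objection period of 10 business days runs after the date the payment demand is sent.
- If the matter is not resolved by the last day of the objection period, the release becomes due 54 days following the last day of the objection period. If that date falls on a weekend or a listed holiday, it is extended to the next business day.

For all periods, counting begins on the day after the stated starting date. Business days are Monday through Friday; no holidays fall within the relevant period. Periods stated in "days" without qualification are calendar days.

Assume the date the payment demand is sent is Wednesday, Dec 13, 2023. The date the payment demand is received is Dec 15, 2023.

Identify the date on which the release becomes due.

The last day of the objection period: counting 10 business days from Wednesday, Dec 13, 2023 (Dec 14, Dec 15, Dec 18, Dec 19, Dec 20, Dec 21, Dec 22, Dec 25, Dec 26, Dec 27, skipping weekends) reaches Wednesday, Dec 27, 2023.
The date on which the release becomes due: 54 calendar days after Dec 27, 2023 is Feb 19, 2024. Feb 19, 2024 is a Monday, so no roll-forward applies.

Feb 19, 2024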